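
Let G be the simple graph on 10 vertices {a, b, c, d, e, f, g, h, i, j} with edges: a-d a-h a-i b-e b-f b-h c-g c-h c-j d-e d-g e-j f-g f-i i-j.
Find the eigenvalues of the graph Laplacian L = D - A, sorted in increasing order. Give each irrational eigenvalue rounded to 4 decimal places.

[0, 2, 2, 2, 2, 2, 5, 5, 5, 5]

Each diagonal entry of L is the vertex degree and each off-diagonal entry is -1 where an edge is present, 0 otherwise; in the order [a, b, c, d, e, f, g, h, i, j] the diagonal is [3, 3, 3, 3, 3, 3, 3, 3, 3, 3]. Diagonalising L (or applying a numerical eigensolver to the 10x10 matrix) gives the spectrum above. The largest eigenvalue, 5, is at most the vertex count 10.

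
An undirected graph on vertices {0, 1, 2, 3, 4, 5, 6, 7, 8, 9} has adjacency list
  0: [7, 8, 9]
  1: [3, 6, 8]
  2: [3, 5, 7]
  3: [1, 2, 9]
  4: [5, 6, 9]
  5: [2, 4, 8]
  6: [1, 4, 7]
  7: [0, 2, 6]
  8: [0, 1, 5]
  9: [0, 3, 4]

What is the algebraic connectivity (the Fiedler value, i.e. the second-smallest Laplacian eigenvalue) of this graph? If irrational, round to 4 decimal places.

With the vertex order [0, 1, 2, 3, 4, 5, 6, 7, 8, 9], the degrees are [3, 3, 3, 3, 3, 3, 3, 3, 3, 3], giving D = diag(3, 3, 3, 3, 3, 3, 3, 3, 3, 3) and L = D - A. The smallest Laplacian eigenvalue is always 0. The next one, lambda_2 = 2, measures how hard the graph is to disconnect: larger values mean better connectivity.

2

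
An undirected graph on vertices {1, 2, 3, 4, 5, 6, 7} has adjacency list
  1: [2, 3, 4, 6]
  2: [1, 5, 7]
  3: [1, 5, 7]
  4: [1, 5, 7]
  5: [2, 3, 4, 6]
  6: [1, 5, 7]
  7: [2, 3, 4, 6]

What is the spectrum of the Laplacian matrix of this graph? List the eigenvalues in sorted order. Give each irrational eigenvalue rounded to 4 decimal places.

[0, 3, 3, 3, 4, 4, 7]

With the vertex order [1, 2, 3, 4, 5, 6, 7], the degrees are [4, 3, 3, 3, 4, 3, 4], giving D = diag(4, 3, 3, 3, 4, 3, 4) and L = D - A. Since every row of L sums to 0, the all-ones vector is in the kernel and 0 is an eigenvalue. The single zero eigenvalue shows the graph is connected.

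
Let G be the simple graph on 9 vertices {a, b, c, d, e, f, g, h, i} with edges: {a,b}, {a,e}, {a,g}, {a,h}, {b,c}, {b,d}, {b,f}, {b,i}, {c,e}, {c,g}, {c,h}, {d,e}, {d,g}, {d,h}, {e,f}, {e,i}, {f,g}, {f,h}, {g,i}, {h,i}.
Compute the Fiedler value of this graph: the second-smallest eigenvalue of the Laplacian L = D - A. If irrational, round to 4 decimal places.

4

Reading degrees in the order [a, b, c, d, e, f, g, h, i] gives [4, 5, 4, 4, 5, 4, 5, 5, 4]; set D = diag(4, 5, 4, 4, 5, 4, 5, 5, 4) and form L = D - A. Computing the eigenvalues of L and sorting gives [0, 4, 4, 4, 4, 5, 5, 5, 9]. The Fiedler value lambda_2 = 4 is strictly positive, so the graph is connected. The largest eigenvalue, 9, is at most the vertex count 9. There is one zero in the spectrum, matching the 1 component.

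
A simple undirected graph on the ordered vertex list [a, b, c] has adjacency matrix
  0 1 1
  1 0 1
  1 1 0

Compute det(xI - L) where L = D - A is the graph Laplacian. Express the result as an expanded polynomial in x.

Each diagonal entry of L is the vertex degree and each off-diagonal entry is -1 where an edge is present, 0 otherwise; in the order [a, b, c] the diagonal is [2, 2, 2]. Computing det(xI - L) by cofactor expansion (or equivalently via sum-over-permutations) gives x^3 - 6x^2 + 9x. The coefficient of x^2 equals -trace(L) = -6, matching the sum of degrees.

x^3 - 6x^2 + 9x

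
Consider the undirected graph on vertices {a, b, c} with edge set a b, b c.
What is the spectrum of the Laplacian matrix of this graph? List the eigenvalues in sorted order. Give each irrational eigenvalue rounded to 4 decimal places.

[0, 1, 3]

With the vertex order [a, b, c], the degrees are [1, 2, 1], giving D = diag(1, 2, 1) and L = D - A. Diagonalising L (or applying a numerical eigensolver to the 3x3 matrix) gives the spectrum above. The single zero eigenvalue shows the graph is connected.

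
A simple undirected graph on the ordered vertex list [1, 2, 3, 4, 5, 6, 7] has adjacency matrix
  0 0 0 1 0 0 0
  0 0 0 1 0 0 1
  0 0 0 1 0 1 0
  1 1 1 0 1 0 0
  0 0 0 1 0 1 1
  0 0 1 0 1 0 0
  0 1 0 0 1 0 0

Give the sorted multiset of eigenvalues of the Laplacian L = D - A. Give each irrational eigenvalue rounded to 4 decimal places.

[0, 0.8458, 1, 2.1698, 3, 3.4394, 5.5450]

Each diagonal entry of L is the vertex degree and each off-diagonal entry is -1 where an edge is present, 0 otherwise; in the order [1, 2, 3, 4, 5, 6, 7] the diagonal is [1, 2, 2, 4, 3, 2, 2]. L is symmetric positive semidefinite, so every eigenvalue is real and nonnegative. There is one zero in the spectrum, matching the 1 component.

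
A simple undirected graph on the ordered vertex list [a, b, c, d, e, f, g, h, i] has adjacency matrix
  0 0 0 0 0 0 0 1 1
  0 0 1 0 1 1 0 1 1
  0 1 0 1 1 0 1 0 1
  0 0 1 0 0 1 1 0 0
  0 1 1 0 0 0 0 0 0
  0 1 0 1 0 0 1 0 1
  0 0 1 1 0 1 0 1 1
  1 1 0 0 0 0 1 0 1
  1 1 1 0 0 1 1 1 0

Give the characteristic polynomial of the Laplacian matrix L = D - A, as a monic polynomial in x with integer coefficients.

x^9 - 36x^8 + 550x^7 - 4642x^6 + 23576x^5 - 73412x^4 + 136039x^3 - 136266x^2 + 56232x

Reading degrees in the order [a, b, c, d, e, f, g, h, i] gives [2, 5, 5, 3, 2, 4, 5, 4, 6]; set D = diag(2, 5, 5, 3, 2, 4, 5, 4, 6) and form L = D - A. Computing det(xI - L) by cofactor expansion (or equivalently via sum-over-permutations) gives x^9 - 36x^8 + 550x^7 - 4642x^6 + 23576x^5 - 73412x^4 + 136039x^3 - 136266x^2 + 56232x. Since p(0) = det(-L) = 0, x divides p(x). The eigenvalues sum to 36, which equals trace(L) = 2|E|.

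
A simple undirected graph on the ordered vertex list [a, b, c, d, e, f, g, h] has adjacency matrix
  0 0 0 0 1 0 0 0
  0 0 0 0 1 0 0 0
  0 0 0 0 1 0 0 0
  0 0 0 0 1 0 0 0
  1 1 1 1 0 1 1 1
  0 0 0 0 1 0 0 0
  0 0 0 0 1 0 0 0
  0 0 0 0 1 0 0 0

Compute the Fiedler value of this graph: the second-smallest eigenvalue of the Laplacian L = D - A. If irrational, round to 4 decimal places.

1

With the vertex order [a, b, c, d, e, f, g, h], the degrees are [1, 1, 1, 1, 7, 1, 1, 1], giving D = diag(1, 1, 1, 1, 7, 1, 1, 1) and L = D - A. Computing the eigenvalues of L and sorting gives [0, 1, 1, 1, 1, 1, 1, 8]. The Fiedler value lambda_2 = 1 is strictly positive, so the graph is connected. The eigenvalues sum to 14, which equals trace(L) = 2|E|.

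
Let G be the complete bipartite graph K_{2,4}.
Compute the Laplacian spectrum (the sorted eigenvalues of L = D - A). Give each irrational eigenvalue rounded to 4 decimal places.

The graph has 6 vertices and degree multiset [4, 4, 2, 2, 2, 2]; D is the diagonal matrix of degrees and L = D - A. Diagonalising L (or applying a numerical eigensolver to the 6x6 matrix) gives the spectrum above. There is one zero in the spectrum, matching the 1 component.

[0, 2, 2, 2, 4, 6]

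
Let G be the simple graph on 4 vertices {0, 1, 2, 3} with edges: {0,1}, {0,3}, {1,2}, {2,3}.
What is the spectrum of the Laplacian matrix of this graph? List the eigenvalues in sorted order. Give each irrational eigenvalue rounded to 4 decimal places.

[0, 2, 2, 4]

Each diagonal entry of L is the vertex degree and each off-diagonal entry is -1 where an edge is present, 0 otherwise; in the order [0, 1, 2, 3] the diagonal is [2, 2, 2, 2]. L is symmetric positive semidefinite, so every eigenvalue is real and nonnegative. There is one zero in the spectrum, matching the 1 component.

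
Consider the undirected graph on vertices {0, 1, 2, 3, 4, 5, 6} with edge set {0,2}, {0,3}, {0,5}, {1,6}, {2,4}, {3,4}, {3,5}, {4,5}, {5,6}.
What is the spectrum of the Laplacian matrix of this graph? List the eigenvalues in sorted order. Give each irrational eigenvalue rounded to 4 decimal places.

Each diagonal entry of L is the vertex degree and each off-diagonal entry is -1 where an edge is present, 0 otherwise; in the order [0, 1, 2, 3, 4, 5, 6] the diagonal is [3, 1, 2, 3, 3, 4, 2]. Since every row of L sums to 0, the all-ones vector is in the kernel and 0 is an eigenvalue. There is one zero in the spectrum, matching the 1 component.

[0, 0.4384, 2, 2.5858, 3, 4.5616, 5.4142]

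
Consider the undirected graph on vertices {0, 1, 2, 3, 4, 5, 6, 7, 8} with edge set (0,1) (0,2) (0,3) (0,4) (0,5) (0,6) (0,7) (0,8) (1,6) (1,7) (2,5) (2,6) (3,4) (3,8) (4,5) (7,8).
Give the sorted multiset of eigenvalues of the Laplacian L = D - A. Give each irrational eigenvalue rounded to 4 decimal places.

Each diagonal entry of L is the vertex degree and each off-diagonal entry is -1 where an edge is present, 0 otherwise; in the order [0, 1, 2, 3, 4, 5, 6, 7, 8] the diagonal is [8, 3, 3, 3, 3, 3, 3, 3, 3]. Diagonalising L (or applying a numerical eigensolver to the 9x9 matrix) gives the spectrum above. By the matrix-tree theorem the graph has (1/9) * product of the nonzero eigenvalues = 2205 spanning trees. There is one zero in the spectrum, matching the 1 component.

[0, 1.5858, 1.5858, 3, 3, 4.4142, 4.4142, 5, 9]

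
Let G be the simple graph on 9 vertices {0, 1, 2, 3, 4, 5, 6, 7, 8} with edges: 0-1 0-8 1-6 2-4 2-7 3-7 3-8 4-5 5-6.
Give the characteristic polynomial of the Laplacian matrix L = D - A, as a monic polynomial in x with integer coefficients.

x^9 - 18x^8 + 135x^7 - 546x^6 + 1287x^5 - 1782x^4 + 1386x^3 - 540x^2 + 81x

With the vertex order [0, 1, 2, 3, 4, 5, 6, 7, 8], the degrees are [2, 2, 2, 2, 2, 2, 2, 2, 2], giving D = diag(2, 2, 2, 2, 2, 2, 2, 2, 2) and L = D - A. Computing det(xI - L) by cofactor expansion (or equivalently via sum-over-permutations) gives x^9 - 18x^8 + 135x^7 - 546x^6 + 1287x^5 - 1782x^4 + 1386x^3 - 540x^2 + 81x. Since p(0) = det(-L) = 0, x divides p(x). There is one zero in the spectrum, matching the 1 component.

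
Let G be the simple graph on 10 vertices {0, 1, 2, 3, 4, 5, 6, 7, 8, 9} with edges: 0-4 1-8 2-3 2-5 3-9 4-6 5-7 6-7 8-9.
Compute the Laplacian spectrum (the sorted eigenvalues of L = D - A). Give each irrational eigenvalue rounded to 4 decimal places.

[0, 0.0979, 0.3820, 0.8244, 1.3820, 2, 2.6180, 3.1756, 3.6180, 3.9021]

With the vertex order [0, 1, 2, 3, 4, 5, 6, 7, 8, 9], the degrees are [1, 1, 2, 2, 2, 2, 2, 2, 2, 2], giving D = diag(1, 1, 2, 2, 2, 2, 2, 2, 2, 2) and L = D - A. L is symmetric positive semidefinite, so every eigenvalue is real and nonnegative. The single zero eigenvalue shows the graph is connected. By the matrix-tree theorem the graph has (1/10) * product of the nonzero eigenvalues = 1 spanning tree. The largest eigenvalue, 3.9021, is at most the vertex count 10.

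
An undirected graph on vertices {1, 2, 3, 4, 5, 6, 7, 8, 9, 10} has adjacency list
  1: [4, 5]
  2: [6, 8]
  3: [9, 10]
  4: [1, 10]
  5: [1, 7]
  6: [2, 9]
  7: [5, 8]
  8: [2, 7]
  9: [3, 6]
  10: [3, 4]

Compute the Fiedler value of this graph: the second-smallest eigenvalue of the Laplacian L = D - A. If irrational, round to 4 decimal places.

0.3820

With the vertex order [1, 2, 3, 4, 5, 6, 7, 8, 9, 10], the degrees are [2, 2, 2, 2, 2, 2, 2, 2, 2, 2], giving D = diag(2, 2, 2, 2, 2, 2, 2, 2, 2, 2) and L = D - A. The sorted Laplacian eigenvalues are [0, 0.3820, 0.3820, 1.3820, 1.3820, 2.6180, 2.6180, 3.6180, 3.6180, 4]; the algebraic connectivity is the second entry, 0.3820. The largest eigenvalue, 4, is at most the vertex count 10.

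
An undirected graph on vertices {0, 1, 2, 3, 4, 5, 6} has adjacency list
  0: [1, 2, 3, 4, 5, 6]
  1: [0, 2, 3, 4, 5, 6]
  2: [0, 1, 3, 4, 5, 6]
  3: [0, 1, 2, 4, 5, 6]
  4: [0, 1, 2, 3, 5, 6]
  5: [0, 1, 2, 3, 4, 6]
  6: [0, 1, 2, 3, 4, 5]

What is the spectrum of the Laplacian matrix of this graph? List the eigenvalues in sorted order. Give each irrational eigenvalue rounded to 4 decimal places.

Reading degrees in the order [0, 1, 2, 3, 4, 5, 6] gives [6, 6, 6, 6, 6, 6, 6]; set D = diag(6, 6, 6, 6, 6, 6, 6) and form L = D - A. Diagonalising L (or applying a numerical eigensolver to the 7x7 matrix) gives the spectrum above. The single zero eigenvalue shows the graph is connected.

[0, 7, 7, 7, 7, 7, 7]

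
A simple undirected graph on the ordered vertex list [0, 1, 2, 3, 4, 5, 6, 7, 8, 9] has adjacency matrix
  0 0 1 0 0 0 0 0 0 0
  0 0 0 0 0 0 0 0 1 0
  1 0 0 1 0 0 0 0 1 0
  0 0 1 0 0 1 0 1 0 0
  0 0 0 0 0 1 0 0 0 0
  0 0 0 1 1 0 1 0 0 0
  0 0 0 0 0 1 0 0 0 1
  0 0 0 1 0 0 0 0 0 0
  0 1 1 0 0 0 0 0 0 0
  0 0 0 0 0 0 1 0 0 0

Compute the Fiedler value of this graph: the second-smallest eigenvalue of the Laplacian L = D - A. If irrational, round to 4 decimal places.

With the vertex order [0, 1, 2, 3, 4, 5, 6, 7, 8, 9], the degrees are [1, 1, 3, 3, 1, 3, 2, 1, 2, 1], giving D = diag(1, 1, 3, 3, 1, 3, 2, 1, 2, 1) and L = D - A. Computing the eigenvalues of L and sorting gives [0, 0.1729, 0.4755, 0.6617, 0.7420, 2, 2.2091, 2.9065, 3.9563, 4.8760]. The Fiedler value lambda_2 = 0.1729 is strictly positive, so the graph is connected. The largest eigenvalue, 4.8760, is at most the vertex count 10.

0.1729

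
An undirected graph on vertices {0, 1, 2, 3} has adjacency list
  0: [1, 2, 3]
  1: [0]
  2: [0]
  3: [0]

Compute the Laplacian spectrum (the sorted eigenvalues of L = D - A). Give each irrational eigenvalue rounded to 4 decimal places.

[0, 1, 1, 4]

Each diagonal entry of L is the vertex degree and each off-diagonal entry is -1 where an edge is present, 0 otherwise; in the order [0, 1, 2, 3] the diagonal is [3, 1, 1, 1]. L is symmetric positive semidefinite, so every eigenvalue is real and nonnegative. The single zero eigenvalue shows the graph is connected. The largest eigenvalue, 4, is at most the vertex count 4.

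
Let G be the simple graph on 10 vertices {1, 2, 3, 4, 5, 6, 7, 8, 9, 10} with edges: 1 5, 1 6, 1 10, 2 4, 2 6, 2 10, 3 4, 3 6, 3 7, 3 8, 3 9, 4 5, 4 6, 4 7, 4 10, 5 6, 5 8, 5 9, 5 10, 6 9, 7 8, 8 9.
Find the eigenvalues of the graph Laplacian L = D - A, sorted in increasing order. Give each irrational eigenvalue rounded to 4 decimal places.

[0, 1.6598, 2.6315, 3.2013, 4.4627, 4.8675, 5.6234, 6.0490, 7.5910, 7.9138]

Each diagonal entry of L is the vertex degree and each off-diagonal entry is -1 where an edge is present, 0 otherwise; in the order [1, 2, 3, 4, 5, 6, 7, 8, 9, 10] the diagonal is [3, 3, 5, 6, 6, 6, 3, 4, 4, 4]. Since every row of L sums to 0, the all-ones vector is in the kernel and 0 is an eigenvalue. The largest eigenvalue, 7.9138, is at most the vertex count 10.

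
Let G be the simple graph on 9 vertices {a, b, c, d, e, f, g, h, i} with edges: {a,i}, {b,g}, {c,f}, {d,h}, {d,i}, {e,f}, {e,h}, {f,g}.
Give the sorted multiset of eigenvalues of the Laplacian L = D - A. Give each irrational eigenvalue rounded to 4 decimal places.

With the vertex order [a, b, c, d, e, f, g, h, i], the degrees are [1, 1, 1, 2, 2, 3, 2, 2, 2], giving D = diag(1, 1, 1, 2, 2, 3, 2, 2, 2) and L = D - A. The multiplicity of 0 as a Laplacian eigenvalue equals the number of connected components. The largest eigenvalue, 4.3455, is at most the vertex count 9.

[0, 0.1404, 0.5362, 0.7754, 1.5803, 2.2449, 2.7784, 3.5988, 4.3455]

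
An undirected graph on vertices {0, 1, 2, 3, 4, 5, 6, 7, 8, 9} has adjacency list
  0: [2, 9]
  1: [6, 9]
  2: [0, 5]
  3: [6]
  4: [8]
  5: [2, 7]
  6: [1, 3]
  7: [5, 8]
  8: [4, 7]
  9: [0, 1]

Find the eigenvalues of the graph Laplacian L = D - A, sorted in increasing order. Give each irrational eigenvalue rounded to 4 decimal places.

Each diagonal entry of L is the vertex degree and each off-diagonal entry is -1 where an edge is present, 0 otherwise; in the order [0, 1, 2, 3, 4, 5, 6, 7, 8, 9] the diagonal is [2, 2, 2, 1, 1, 2, 2, 2, 2, 2]. The multiplicity of 0 as a Laplacian eigenvalue equals the number of connected components. There is one zero in the spectrum, matching the 1 component. The eigenvalues sum to 18, which equals trace(L) = 2|E|.

[0, 0.0979, 0.3820, 0.8244, 1.3820, 2, 2.6180, 3.1756, 3.6180, 3.9021]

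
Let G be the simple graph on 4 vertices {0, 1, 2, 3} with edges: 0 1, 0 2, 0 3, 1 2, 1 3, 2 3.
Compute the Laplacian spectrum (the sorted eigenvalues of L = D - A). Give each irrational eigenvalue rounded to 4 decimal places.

With the vertex order [0, 1, 2, 3], the degrees are [3, 3, 3, 3], giving D = diag(3, 3, 3, 3) and L = D - A. L is symmetric positive semidefinite, so every eigenvalue is real and nonnegative. By the matrix-tree theorem the graph has (1/4) * product of the nonzero eigenvalues = 16 spanning trees. The eigenvalues sum to 12, which equals trace(L) = 2|E|.

[0, 4, 4, 4]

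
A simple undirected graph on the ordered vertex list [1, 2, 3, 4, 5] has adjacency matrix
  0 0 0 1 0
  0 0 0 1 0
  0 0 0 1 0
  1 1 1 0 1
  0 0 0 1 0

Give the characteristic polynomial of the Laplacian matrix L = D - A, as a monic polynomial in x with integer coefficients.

x^5 - 8x^4 + 18x^3 - 16x^2 + 5x

Reading degrees in the order [1, 2, 3, 4, 5] gives [1, 1, 1, 4, 1]; set D = diag(1, 1, 1, 4, 1) and form L = D - A. The eigenvalues of L are [0, 1, 1, 1, 5]; the characteristic polynomial is the product of (x - lambda_i), which multiplies out to x^5 - 8x^4 + 18x^3 - 16x^2 + 5x. The coefficient of x^4 equals -trace(L) = -8, matching the sum of degrees. The largest eigenvalue, 5, is at most the vertex count 5.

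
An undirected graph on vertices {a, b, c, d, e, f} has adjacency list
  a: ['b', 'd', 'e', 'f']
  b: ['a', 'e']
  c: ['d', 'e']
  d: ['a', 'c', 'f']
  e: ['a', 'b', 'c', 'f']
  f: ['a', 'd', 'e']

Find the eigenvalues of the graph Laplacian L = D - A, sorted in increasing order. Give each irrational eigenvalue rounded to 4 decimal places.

Reading degrees in the order [a, b, c, d, e, f] gives [4, 2, 2, 3, 4, 3]; set D = diag(4, 2, 2, 3, 4, 3) and form L = D - A. L is symmetric positive semidefinite, so every eigenvalue is real and nonnegative. There is one zero in the spectrum, matching the 1 component.

[0, 1.6072, 2.3023, 3.6405, 4.8631, 5.5869]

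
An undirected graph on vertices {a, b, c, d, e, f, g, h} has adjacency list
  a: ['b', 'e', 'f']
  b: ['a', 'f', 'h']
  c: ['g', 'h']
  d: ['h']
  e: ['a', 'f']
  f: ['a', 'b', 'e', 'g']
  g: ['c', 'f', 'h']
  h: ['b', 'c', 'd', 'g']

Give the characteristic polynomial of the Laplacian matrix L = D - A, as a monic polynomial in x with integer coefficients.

With the vertex order [a, b, c, d, e, f, g, h], the degrees are [3, 3, 2, 1, 2, 4, 3, 4], giving D = diag(3, 3, 2, 1, 2, 4, 3, 4) and L = D - A. L has integer entries, so p(x) = det(xI - L) has integer coefficients. Expanding the determinant yields x^8 - 22x^7 + 197x^6 - 922x^5 + 2404x^4 - 3428x^3 + 2414x^2 - 632x. The constant term is 0 because L is singular (the all-ones vector lies in its kernel). There is one zero in the spectrum, matching the 1 component.

x^8 - 22x^7 + 197x^6 - 922x^5 + 2404x^4 - 3428x^3 + 2414x^2 - 632x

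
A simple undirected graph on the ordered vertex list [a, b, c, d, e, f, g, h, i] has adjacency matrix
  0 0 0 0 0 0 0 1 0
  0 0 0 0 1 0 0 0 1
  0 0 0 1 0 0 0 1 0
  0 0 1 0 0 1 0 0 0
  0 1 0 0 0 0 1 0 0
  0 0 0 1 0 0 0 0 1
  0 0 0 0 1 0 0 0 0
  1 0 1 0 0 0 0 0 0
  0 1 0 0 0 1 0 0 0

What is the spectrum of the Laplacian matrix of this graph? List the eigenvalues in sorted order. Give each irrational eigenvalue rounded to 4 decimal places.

[0, 0.1206, 0.4679, 1, 1.6527, 2.3473, 3, 3.5321, 3.8794]

With the vertex order [a, b, c, d, e, f, g, h, i], the degrees are [1, 2, 2, 2, 2, 2, 1, 2, 2], giving D = diag(1, 2, 2, 2, 2, 2, 1, 2, 2) and L = D - A. Diagonalising L (or applying a numerical eigensolver to the 9x9 matrix) gives the spectrum above. The largest eigenvalue, 3.8794, is at most the vertex count 9.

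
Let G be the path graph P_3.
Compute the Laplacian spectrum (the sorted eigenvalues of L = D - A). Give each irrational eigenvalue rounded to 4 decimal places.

[0, 1, 3]

The graph has 3 vertices and degree multiset [2, 1, 1]; D is the diagonal matrix of degrees and L = D - A. The multiplicity of 0 as a Laplacian eigenvalue equals the number of connected components. The single zero eigenvalue shows the graph is connected. There is one zero in the spectrum, matching the 1 component.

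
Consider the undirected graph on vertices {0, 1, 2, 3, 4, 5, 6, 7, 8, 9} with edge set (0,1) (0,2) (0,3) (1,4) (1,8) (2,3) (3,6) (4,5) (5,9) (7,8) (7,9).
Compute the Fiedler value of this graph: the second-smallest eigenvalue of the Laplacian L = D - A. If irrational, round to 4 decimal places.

0.2087

With the vertex order [0, 1, 2, 3, 4, 5, 6, 7, 8, 9], the degrees are [3, 3, 2, 3, 2, 2, 1, 2, 2, 2], giving D = diag(3, 3, 2, 3, 2, 2, 1, 2, 2, 2) and L = D - A. Computing the eigenvalues of L and sorting gives [0, 0.2087, 1, 1, 1.3820, 3, 3, 3.6180, 4, 4.7913]. The Fiedler value lambda_2 = 0.2087 is strictly positive, so the graph is connected. By the matrix-tree theorem the graph has (1/10) * product of the nonzero eigenvalues = 18 spanning trees.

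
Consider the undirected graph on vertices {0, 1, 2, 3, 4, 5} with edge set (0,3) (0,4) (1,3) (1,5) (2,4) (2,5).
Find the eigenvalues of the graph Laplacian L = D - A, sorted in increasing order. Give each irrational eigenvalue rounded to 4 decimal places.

[0, 1, 1, 3, 3, 4]

Each diagonal entry of L is the vertex degree and each off-diagonal entry is -1 where an edge is present, 0 otherwise; in the order [0, 1, 2, 3, 4, 5] the diagonal is [2, 2, 2, 2, 2, 2]. The multiplicity of 0 as a Laplacian eigenvalue equals the number of connected components.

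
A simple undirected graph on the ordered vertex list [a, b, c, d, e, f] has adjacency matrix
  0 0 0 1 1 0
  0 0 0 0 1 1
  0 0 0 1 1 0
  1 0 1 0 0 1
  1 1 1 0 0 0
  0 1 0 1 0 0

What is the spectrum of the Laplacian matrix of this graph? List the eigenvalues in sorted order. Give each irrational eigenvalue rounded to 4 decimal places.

[0, 1.2679, 2, 2, 4, 4.7321]

Each diagonal entry of L is the vertex degree and each off-diagonal entry is -1 where an edge is present, 0 otherwise; in the order [a, b, c, d, e, f] the diagonal is [2, 2, 2, 3, 3, 2]. L is symmetric positive semidefinite, so every eigenvalue is real and nonnegative.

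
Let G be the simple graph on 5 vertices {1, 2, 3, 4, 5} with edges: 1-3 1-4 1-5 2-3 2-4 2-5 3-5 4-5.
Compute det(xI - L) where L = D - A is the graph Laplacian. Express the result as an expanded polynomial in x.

x^5 - 16x^4 + 94x^3 - 240x^2 + 225x

With the vertex order [1, 2, 3, 4, 5], the degrees are [3, 3, 3, 3, 4], giving D = diag(3, 3, 3, 3, 4) and L = D - A. L has integer entries, so p(x) = det(xI - L) has integer coefficients. Expanding the determinant yields x^5 - 16x^4 + 94x^3 - 240x^2 + 225x. The constant term is 0 because L is singular (the all-ones vector lies in its kernel). There is one zero in the spectrum, matching the 1 component.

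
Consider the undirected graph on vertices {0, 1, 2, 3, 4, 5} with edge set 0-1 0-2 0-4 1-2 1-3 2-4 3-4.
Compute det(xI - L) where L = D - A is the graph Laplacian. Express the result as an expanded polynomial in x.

With the vertex order [0, 1, 2, 3, 4, 5], the degrees are [3, 3, 3, 2, 3, 0], giving D = diag(3, 3, 3, 2, 3, 0) and L = D - A. Computing det(xI - L) by cofactor expansion (or equivalently via sum-over-permutations) gives x^6 - 14x^5 + 71x^4 - 154x^3 + 120x^2. The constant term is 0 because L is singular (the all-ones vector lies in its kernel). The largest eigenvalue, 5, is at most the vertex count 6.

x^6 - 14x^5 + 71x^4 - 154x^3 + 120x^2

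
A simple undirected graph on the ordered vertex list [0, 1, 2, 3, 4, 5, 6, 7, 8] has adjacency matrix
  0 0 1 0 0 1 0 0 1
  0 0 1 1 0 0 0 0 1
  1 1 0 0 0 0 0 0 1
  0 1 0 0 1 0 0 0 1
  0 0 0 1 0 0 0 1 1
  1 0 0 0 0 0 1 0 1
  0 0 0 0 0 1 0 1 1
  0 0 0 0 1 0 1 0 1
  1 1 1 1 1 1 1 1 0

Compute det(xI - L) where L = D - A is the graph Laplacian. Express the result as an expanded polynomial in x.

Reading degrees in the order [0, 1, 2, 3, 4, 5, 6, 7, 8] gives [3, 3, 3, 3, 3, 3, 3, 3, 8]; set D = diag(3, 3, 3, 3, 3, 3, 3, 3, 8) and form L = D - A. Computing det(xI - L) by cofactor expansion (or equivalently via sum-over-permutations) gives x^9 - 32x^8 + 428x^7 - 3136x^6 + 13786x^5 - 37232x^4 + 60276x^3 - 53424x^2 + 19845x. Since p(0) = det(-L) = 0, x divides p(x). The eigenvalues sum to 32, which equals trace(L) = 2|E|.

x^9 - 32x^8 + 428x^7 - 3136x^6 + 13786x^5 - 37232x^4 + 60276x^3 - 53424x^2 + 19845x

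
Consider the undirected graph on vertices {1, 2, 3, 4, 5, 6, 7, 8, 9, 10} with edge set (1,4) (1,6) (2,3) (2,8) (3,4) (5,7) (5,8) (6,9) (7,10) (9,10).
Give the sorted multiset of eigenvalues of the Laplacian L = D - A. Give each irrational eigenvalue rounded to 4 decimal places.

Reading degrees in the order [1, 2, 3, 4, 5, 6, 7, 8, 9, 10] gives [2, 2, 2, 2, 2, 2, 2, 2, 2, 2]; set D = diag(2, 2, 2, 2, 2, 2, 2, 2, 2, 2) and form L = D - A. Since every row of L sums to 0, the all-ones vector is in the kernel and 0 is an eigenvalue. By the matrix-tree theorem the graph has (1/10) * product of the nonzero eigenvalues = 10 spanning trees. The largest eigenvalue, 4, is at most the vertex count 10.

[0, 0.3820, 0.3820, 1.3820, 1.3820, 2.6180, 2.6180, 3.6180, 3.6180, 4]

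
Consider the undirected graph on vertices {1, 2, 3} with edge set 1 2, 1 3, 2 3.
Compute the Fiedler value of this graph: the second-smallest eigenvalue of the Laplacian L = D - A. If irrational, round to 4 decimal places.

Each diagonal entry of L is the vertex degree and each off-diagonal entry is -1 where an edge is present, 0 otherwise; in the order [1, 2, 3] the diagonal is [2, 2, 2]. The smallest Laplacian eigenvalue is always 0. The next one, lambda_2 = 3, measures how hard the graph is to disconnect: larger values mean better connectivity. By the matrix-tree theorem the graph has (1/3) * product of the nonzero eigenvalues = 3 spanning trees. The largest eigenvalue, 3, is at most the vertex count 3.

3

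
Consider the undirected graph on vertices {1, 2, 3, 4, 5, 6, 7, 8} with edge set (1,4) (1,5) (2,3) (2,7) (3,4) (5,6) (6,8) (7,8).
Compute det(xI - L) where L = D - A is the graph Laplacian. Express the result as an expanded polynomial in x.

With the vertex order [1, 2, 3, 4, 5, 6, 7, 8], the degrees are [2, 2, 2, 2, 2, 2, 2, 2], giving D = diag(2, 2, 2, 2, 2, 2, 2, 2) and L = D - A. Computing det(xI - L) by cofactor expansion (or equivalently via sum-over-permutations) gives x^8 - 16x^7 + 104x^6 - 352x^5 + 660x^4 - 672x^3 + 336x^2 - 64x. The coefficient of x^7 equals -trace(L) = -16, matching the sum of degrees. The eigenvalues sum to 16, which equals trace(L) = 2|E|.

x^8 - 16x^7 + 104x^6 - 352x^5 + 660x^4 - 672x^3 + 336x^2 - 64x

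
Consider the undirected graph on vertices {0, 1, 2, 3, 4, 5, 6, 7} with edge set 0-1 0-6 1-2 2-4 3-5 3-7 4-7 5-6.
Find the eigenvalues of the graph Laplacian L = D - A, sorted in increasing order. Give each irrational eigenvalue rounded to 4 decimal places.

[0, 0.5858, 0.5858, 2, 2, 3.4142, 3.4142, 4]

Each diagonal entry of L is the vertex degree and each off-diagonal entry is -1 where an edge is present, 0 otherwise; in the order [0, 1, 2, 3, 4, 5, 6, 7] the diagonal is [2, 2, 2, 2, 2, 2, 2, 2]. L is symmetric positive semidefinite, so every eigenvalue is real and nonnegative. The single zero eigenvalue shows the graph is connected. By the matrix-tree theorem the graph has (1/8) * product of the nonzero eigenvalues = 8 spanning trees.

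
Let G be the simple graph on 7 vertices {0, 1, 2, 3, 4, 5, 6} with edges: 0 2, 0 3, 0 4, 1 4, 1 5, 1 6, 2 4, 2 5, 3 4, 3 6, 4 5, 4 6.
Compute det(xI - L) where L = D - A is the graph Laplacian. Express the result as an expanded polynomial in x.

x^7 - 24x^6 + 231x^5 - 1140x^4 + 3036x^3 - 4128x^2 + 2240x

With the vertex order [0, 1, 2, 3, 4, 5, 6], the degrees are [3, 3, 3, 3, 6, 3, 3], giving D = diag(3, 3, 3, 3, 6, 3, 3) and L = D - A. The eigenvalues of L are [0, 2, 2, 4, 4, 5, 7]; the characteristic polynomial is the product of (x - lambda_i), which multiplies out to x^7 - 24x^6 + 231x^5 - 1140x^4 + 3036x^3 - 4128x^2 + 2240x. Since p(0) = det(-L) = 0, x divides p(x). By the matrix-tree theorem the graph has (1/7) * product of the nonzero eigenvalues = 320 spanning trees. There is one zero in the spectrum, matching the 1 component.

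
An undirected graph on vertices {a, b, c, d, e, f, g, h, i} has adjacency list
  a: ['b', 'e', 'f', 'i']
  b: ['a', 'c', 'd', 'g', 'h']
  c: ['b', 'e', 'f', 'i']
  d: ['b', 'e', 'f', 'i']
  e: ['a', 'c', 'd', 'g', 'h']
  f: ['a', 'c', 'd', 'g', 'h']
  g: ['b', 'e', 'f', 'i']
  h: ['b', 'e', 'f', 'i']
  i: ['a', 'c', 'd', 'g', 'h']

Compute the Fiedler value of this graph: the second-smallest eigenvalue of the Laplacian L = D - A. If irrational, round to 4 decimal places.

4

Reading degrees in the order [a, b, c, d, e, f, g, h, i] gives [4, 5, 4, 4, 5, 5, 4, 4, 5]; set D = diag(4, 5, 4, 4, 5, 5, 4, 4, 5) and form L = D - A. Computing the eigenvalues of L and sorting gives [0, 4, 4, 4, 4, 5, 5, 5, 9]. The Fiedler value lambda_2 = 4 is strictly positive, so the graph is connected. The largest eigenvalue, 9, is at most the vertex count 9.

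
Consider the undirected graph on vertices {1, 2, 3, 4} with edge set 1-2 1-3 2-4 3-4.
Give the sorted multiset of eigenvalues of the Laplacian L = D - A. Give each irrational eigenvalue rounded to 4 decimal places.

Each diagonal entry of L is the vertex degree and each off-diagonal entry is -1 where an edge is present, 0 otherwise; in the order [1, 2, 3, 4] the diagonal is [2, 2, 2, 2]. Diagonalising L (or applying a numerical eigensolver to the 4x4 matrix) gives the spectrum above. By the matrix-tree theorem the graph has (1/4) * product of the nonzero eigenvalues = 4 spanning trees.

[0, 2, 2, 4]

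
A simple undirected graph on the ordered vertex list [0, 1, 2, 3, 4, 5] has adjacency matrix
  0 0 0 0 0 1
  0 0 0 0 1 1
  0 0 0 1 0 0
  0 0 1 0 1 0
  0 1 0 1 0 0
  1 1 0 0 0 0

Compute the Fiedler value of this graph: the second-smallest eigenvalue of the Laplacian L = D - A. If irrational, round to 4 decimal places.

0.2679

With the vertex order [0, 1, 2, 3, 4, 5], the degrees are [1, 2, 1, 2, 2, 2], giving D = diag(1, 2, 1, 2, 2, 2) and L = D - A. The smallest Laplacian eigenvalue is always 0. The next one, lambda_2 = 0.2679, measures how hard the graph is to disconnect: larger values mean better connectivity. There is one zero in the spectrum, matching the 1 component.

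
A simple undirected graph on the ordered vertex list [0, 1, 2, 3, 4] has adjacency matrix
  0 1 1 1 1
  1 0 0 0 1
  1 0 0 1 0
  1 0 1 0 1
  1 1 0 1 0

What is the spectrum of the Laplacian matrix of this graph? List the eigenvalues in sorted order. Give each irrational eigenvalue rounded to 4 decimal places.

[0, 1.5858, 3, 4.4142, 5]

Reading degrees in the order [0, 1, 2, 3, 4] gives [4, 2, 2, 3, 3]; set D = diag(4, 2, 2, 3, 3) and form L = D - A. Since every row of L sums to 0, the all-ones vector is in the kernel and 0 is an eigenvalue. The single zero eigenvalue shows the graph is connected. By the matrix-tree theorem the graph has (1/5) * product of the nonzero eigenvalues = 21 spanning trees. The eigenvalues sum to 14, which equals trace(L) = 2|E|.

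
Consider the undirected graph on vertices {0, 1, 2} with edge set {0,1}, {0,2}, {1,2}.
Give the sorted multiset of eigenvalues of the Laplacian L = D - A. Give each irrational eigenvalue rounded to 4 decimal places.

[0, 3, 3]

Each diagonal entry of L is the vertex degree and each off-diagonal entry is -1 where an edge is present, 0 otherwise; in the order [0, 1, 2] the diagonal is [2, 2, 2]. Diagonalising L (or applying a numerical eigensolver to the 3x3 matrix) gives the spectrum above. The single zero eigenvalue shows the graph is connected. There is one zero in the spectrum, matching the 1 component.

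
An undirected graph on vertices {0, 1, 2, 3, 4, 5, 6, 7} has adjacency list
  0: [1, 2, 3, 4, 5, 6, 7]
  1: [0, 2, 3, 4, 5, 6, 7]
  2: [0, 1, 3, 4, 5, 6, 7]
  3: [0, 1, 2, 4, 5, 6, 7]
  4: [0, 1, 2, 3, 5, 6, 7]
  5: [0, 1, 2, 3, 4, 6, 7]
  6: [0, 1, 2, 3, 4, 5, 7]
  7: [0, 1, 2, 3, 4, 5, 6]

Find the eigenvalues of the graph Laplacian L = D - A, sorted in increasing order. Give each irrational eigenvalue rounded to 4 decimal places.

[0, 8, 8, 8, 8, 8, 8, 8]

Each diagonal entry of L is the vertex degree and each off-diagonal entry is -1 where an edge is present, 0 otherwise; in the order [0, 1, 2, 3, 4, 5, 6, 7] the diagonal is [7, 7, 7, 7, 7, 7, 7, 7]. The multiplicity of 0 as a Laplacian eigenvalue equals the number of connected components. The single zero eigenvalue shows the graph is connected. The eigenvalues sum to 56, which equals trace(L) = 2|E|. There is one zero in the spectrum, matching the 1 component.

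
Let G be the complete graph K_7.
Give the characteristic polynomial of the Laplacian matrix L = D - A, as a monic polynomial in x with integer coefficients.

x^7 - 42x^6 + 735x^5 - 6860x^4 + 36015x^3 - 100842x^2 + 117649x

The graph has 7 vertices and degree multiset [6, 6, 6, 6, 6, 6, 6]; D is the diagonal matrix of degrees and L = D - A. L has integer entries, so p(x) = det(xI - L) has integer coefficients. Expanding the determinant yields x^7 - 42x^6 + 735x^5 - 6860x^4 + 36015x^3 - 100842x^2 + 117649x. The constant term is 0 because L is singular (the all-ones vector lies in its kernel). There is one zero in the spectrum, matching the 1 component.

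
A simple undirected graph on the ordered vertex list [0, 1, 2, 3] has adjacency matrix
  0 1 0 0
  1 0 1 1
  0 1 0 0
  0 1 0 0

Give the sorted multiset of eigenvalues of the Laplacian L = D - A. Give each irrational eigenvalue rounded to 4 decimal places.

With the vertex order [0, 1, 2, 3], the degrees are [1, 3, 1, 1], giving D = diag(1, 3, 1, 1) and L = D - A. L is symmetric positive semidefinite, so every eigenvalue is real and nonnegative. The eigenvalues sum to 6, which equals trace(L) = 2|E|.

[0, 1, 1, 4]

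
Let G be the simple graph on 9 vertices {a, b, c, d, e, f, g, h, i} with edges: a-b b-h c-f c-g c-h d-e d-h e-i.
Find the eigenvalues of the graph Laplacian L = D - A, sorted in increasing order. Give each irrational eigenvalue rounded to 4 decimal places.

[0, 0.2217, 0.3327, 1, 1.1923, 2.1071, 3, 3.4413, 4.7049]

With the vertex order [a, b, c, d, e, f, g, h, i], the degrees are [1, 2, 3, 2, 2, 1, 1, 3, 1], giving D = diag(1, 2, 3, 2, 2, 1, 1, 3, 1) and L = D - A. Since every row of L sums to 0, the all-ones vector is in the kernel and 0 is an eigenvalue. The eigenvalues sum to 16, which equals trace(L) = 2|E|.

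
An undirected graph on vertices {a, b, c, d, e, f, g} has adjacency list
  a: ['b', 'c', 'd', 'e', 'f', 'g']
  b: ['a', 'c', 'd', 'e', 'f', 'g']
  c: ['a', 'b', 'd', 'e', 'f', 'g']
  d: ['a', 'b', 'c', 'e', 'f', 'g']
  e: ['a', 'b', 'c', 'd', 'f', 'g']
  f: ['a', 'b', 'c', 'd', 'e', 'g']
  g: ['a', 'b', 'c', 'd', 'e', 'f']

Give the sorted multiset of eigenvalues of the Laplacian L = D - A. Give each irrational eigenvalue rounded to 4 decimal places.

[0, 7, 7, 7, 7, 7, 7]

Reading degrees in the order [a, b, c, d, e, f, g] gives [6, 6, 6, 6, 6, 6, 6]; set D = diag(6, 6, 6, 6, 6, 6, 6) and form L = D - A. Since every row of L sums to 0, the all-ones vector is in the kernel and 0 is an eigenvalue. The single zero eigenvalue shows the graph is connected. The largest eigenvalue, 7, is at most the vertex count 7. The eigenvalues sum to 42, which equals trace(L) = 2|E|.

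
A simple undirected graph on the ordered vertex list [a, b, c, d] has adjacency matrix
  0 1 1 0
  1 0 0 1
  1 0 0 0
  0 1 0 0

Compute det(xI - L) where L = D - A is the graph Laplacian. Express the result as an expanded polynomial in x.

x^4 - 6x^3 + 10x^2 - 4x

Each diagonal entry of L is the vertex degree and each off-diagonal entry is -1 where an edge is present, 0 otherwise; in the order [a, b, c, d] the diagonal is [2, 2, 1, 1]. Computing det(xI - L) by cofactor expansion (or equivalently via sum-over-permutations) gives x^4 - 6x^3 + 10x^2 - 4x. The constant term is 0 because L is singular (the all-ones vector lies in its kernel). The largest eigenvalue, 3.4142, is at most the vertex count 4. By the matrix-tree theorem the graph has (1/4) * product of the nonzero eigenvalues = 1 spanning tree.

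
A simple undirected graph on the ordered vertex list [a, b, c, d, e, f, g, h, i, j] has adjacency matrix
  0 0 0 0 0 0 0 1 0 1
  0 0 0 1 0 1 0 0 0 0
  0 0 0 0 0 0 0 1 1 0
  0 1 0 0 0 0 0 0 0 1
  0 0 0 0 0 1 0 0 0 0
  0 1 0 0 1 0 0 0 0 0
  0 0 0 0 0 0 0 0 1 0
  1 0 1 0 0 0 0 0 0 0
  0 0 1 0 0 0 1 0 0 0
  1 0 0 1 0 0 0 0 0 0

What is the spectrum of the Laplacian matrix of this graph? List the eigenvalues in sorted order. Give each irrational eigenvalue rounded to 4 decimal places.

Reading degrees in the order [a, b, c, d, e, f, g, h, i, j] gives [2, 2, 2, 2, 1, 2, 1, 2, 2, 2]; set D = diag(2, 2, 2, 2, 1, 2, 1, 2, 2, 2) and form L = D - A. Since every row of L sums to 0, the all-ones vector is in the kernel and 0 is an eigenvalue. The eigenvalues sum to 18, which equals trace(L) = 2|E|.

[0, 0.0979, 0.3820, 0.8244, 1.3820, 2, 2.6180, 3.1756, 3.6180, 3.9021]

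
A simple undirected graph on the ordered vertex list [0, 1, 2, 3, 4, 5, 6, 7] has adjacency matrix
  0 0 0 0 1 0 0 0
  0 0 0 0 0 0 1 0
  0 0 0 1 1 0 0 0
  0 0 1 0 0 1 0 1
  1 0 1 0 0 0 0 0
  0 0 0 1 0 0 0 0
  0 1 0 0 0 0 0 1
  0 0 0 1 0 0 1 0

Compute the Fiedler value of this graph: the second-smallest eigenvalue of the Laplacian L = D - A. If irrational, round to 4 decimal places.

With the vertex order [0, 1, 2, 3, 4, 5, 6, 7], the degrees are [1, 1, 2, 3, 2, 1, 2, 2], giving D = diag(1, 1, 2, 3, 2, 1, 2, 2) and L = D - A. The smallest Laplacian eigenvalue is always 0. The next one, lambda_2 = 0.1981, measures how hard the graph is to disconnect: larger values mean better connectivity. By the matrix-tree theorem the graph has (1/8) * product of the nonzero eigenvalues = 1 spanning tree. The largest eigenvalue, 4.3623, is at most the vertex count 8.

0.1981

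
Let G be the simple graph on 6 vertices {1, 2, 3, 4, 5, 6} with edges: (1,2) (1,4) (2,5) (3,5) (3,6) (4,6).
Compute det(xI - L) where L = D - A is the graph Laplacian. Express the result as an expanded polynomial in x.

Reading degrees in the order [1, 2, 3, 4, 5, 6] gives [2, 2, 2, 2, 2, 2]; set D = diag(2, 2, 2, 2, 2, 2) and form L = D - A. L has integer entries, so p(x) = det(xI - L) has integer coefficients. Expanding the determinant yields x^6 - 12x^5 + 54x^4 - 112x^3 + 105x^2 - 36x. Since p(0) = det(-L) = 0, x divides p(x). By the matrix-tree theorem the graph has (1/6) * product of the nonzero eigenvalues = 6 spanning trees.

x^6 - 12x^5 + 54x^4 - 112x^3 + 105x^2 - 36x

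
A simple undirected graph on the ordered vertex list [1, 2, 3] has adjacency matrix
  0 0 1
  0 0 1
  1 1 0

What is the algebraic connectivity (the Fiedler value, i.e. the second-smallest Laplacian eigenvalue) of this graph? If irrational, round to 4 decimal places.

1

Reading degrees in the order [1, 2, 3] gives [1, 1, 2]; set D = diag(1, 1, 2) and form L = D - A. The sorted Laplacian eigenvalues are [0, 1, 3]; the algebraic connectivity is the second entry, 1. The eigenvalues sum to 4, which equals trace(L) = 2|E|. The largest eigenvalue, 3, is at most the vertex count 3.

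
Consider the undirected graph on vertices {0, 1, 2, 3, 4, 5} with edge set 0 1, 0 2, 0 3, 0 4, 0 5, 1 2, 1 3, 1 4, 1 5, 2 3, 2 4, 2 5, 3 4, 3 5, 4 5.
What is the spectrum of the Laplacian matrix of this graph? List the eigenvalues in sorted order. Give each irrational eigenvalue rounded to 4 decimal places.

With the vertex order [0, 1, 2, 3, 4, 5], the degrees are [5, 5, 5, 5, 5, 5], giving D = diag(5, 5, 5, 5, 5, 5) and L = D - A. Since every row of L sums to 0, the all-ones vector is in the kernel and 0 is an eigenvalue. The eigenvalues sum to 30, which equals trace(L) = 2|E|.

[0, 6, 6, 6, 6, 6]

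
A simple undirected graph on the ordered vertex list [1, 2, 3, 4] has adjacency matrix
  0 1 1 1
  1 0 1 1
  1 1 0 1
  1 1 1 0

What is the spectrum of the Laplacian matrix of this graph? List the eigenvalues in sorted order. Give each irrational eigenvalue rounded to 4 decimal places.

Each diagonal entry of L is the vertex degree and each off-diagonal entry is -1 where an edge is present, 0 otherwise; in the order [1, 2, 3, 4] the diagonal is [3, 3, 3, 3]. The multiplicity of 0 as a Laplacian eigenvalue equals the number of connected components. The largest eigenvalue, 4, is at most the vertex count 4.

[0, 4, 4, 4]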